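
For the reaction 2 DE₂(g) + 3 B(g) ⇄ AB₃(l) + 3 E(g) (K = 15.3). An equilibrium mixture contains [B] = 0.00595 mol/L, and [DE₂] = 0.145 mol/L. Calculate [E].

[E] = 0.00408 mol/L

(AB₃ is a pure liquid — omitted from K.)
At equilibrium, K = [E]³ / ([DE₂]²·[B]³) = 15.3.
([E])³ / ((0.145)²·(0.00595)³) = 15.3
[E]³ = 6.78×10⁻⁸ ⇒ [E] = 0.00408 mol/L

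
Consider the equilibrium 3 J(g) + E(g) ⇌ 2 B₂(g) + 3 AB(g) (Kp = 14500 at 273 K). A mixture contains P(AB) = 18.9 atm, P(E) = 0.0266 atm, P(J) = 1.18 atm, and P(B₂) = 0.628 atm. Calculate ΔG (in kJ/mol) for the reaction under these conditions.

ΔG = 3.26 kJ/mol

Qp = P(B₂)²·P(AB)³ / (P(J)³·P(E)) = (0.628)²·(18.9)³ / ((1.18)³·(0.0266)) = 60900
ΔG = RT ln(Qp/Kp) = (8.314 J mol⁻¹ K⁻¹)(273 K) × ln(60900/14500)
   = (2.270 kJ/mol)(1.435) = 3.26 kJ/mol
ΔG > 0, so the forward reaction is non-spontaneous (proceeds in reverse).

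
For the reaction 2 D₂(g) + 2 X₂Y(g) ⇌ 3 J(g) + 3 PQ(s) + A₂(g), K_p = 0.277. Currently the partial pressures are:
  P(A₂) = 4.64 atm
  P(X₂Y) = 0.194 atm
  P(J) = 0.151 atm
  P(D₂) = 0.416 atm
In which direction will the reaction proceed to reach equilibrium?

(PQ is a pure solid — omitted from Q_p.)
Q_p = P(J)³·P(A₂) / (P(D₂)²·P(X₂Y)²) = (0.151)³·(4.64) / ((0.416)²·(0.194)²) = 2.45
Q_p = 2.45 > K_p = 0.277, so the reverse reaction proceeds.

reverse (toward reactants)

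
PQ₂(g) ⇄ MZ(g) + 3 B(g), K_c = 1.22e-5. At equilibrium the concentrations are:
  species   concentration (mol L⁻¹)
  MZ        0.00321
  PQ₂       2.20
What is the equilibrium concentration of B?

[B] = 0.203 mol L⁻¹

At equilibrium, K_c = [MZ]·[B]³ / [PQ₂] = 1.22e-5.
(0.00321)·([B])³ / (2.20) = 1.22e-5
[B]³ = 0.00836 ⇒ [B] = 0.203 mol L⁻¹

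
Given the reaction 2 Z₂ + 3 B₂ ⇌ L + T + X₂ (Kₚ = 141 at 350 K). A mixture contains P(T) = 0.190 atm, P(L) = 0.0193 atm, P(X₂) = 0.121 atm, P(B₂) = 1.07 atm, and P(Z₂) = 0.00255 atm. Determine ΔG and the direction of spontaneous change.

ΔG = -2.70 kJ/mol; the forward reaction is spontaneous

Qₚ = P(L)·P(T)·P(X₂) / (P(Z₂)²·P(B₂)³) = (0.0193)·(0.190)·(0.121) / ((0.00255)²·(1.07)³) = 55.7
ΔG = RT ln(Qₚ/Kₚ) = (8.314 J mol⁻¹ K⁻¹)(350 K) × ln(55.7/141)
   = (2.910 kJ/mol)(-0.9288) = -2.70 kJ/mol
ΔG < 0, so the forward reaction is spontaneous (proceeds forward).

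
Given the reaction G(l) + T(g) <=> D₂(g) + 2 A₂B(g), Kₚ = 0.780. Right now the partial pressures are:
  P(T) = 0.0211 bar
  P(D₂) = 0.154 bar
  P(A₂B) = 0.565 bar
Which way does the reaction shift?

to the left

(G is a pure liquid — omitted from Qₚ.)
Qₚ = P(D₂)·P(A₂B)² / P(T) = (0.154)·(0.565)² / (0.0211) = 2.33
Qₚ = 2.33 > Kₚ = 0.780, so the reverse reaction proceeds.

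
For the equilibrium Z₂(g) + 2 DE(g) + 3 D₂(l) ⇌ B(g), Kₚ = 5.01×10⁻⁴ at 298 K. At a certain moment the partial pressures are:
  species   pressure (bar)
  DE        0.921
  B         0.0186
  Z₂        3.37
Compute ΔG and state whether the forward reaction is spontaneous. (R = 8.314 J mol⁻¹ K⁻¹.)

(D₂ is a pure liquid — omitted from Qₚ.)
Qₚ = P(B) / (P(Z₂)·P(DE)²) = (0.0186) / ((3.37)·(0.921)²) = 0.00651
ΔG = RT ln(Qₚ/Kₚ) = (8.314 J mol⁻¹ K⁻¹)(298 K) × ln(0.00651/5.01×10⁻⁴)
   = (2.478 kJ/mol)(2.564) = 6.35 kJ/mol
ΔG > 0, so the forward reaction is non-spontaneous (proceeds in reverse).

ΔG = 6.35 kJ/mol; the forward reaction is non-spontaneous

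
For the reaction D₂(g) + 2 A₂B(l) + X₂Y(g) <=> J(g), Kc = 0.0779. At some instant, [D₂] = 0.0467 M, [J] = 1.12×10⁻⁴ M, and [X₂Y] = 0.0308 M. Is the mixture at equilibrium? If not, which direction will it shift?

yes, at equilibrium

(A₂B is a pure liquid — omitted from Qc.)
Qc = [J] / ([D₂]·[X₂Y]) = (1.12×10⁻⁴) / ((0.0467)·(0.0308)) = 0.0779
Qc = 0.0779 = Kc; the system is at equilibrium.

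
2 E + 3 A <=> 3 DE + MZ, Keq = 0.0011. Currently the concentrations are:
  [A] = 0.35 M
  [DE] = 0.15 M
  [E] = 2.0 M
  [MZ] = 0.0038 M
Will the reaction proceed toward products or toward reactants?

Q = [DE]³·[MZ] / ([E]²·[A]³) = (0.15)³·(0.0038) / ((2.0)²·(0.35)³) = 7.5e-5
Q = 7.5e-5 < Keq = 0.0011, so the forward reaction proceeds.

forward (toward products)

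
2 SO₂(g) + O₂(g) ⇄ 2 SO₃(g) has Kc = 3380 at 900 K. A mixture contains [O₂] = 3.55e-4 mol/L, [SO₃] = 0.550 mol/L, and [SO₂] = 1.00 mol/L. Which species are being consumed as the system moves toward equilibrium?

SO₂, O₂ (reactants)

Qc = [SO₃]² / ([SO₂]²·[O₂]) = (0.550)² / ((1.00)²·(3.55e-4)) = 852
Qc = 852 < Kc = 3380: net forward reaction.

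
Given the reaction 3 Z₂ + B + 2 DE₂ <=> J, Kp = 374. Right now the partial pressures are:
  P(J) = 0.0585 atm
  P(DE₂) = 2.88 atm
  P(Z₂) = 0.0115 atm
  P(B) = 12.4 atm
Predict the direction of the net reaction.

at equilibrium

Qp = P(J) / (P(Z₂)³·P(B)·P(DE₂)²) = (0.0585) / ((0.0115)³·(12.4)·(2.88)²) = 374
Qp = 374 = Kp, so the system is already at equilibrium.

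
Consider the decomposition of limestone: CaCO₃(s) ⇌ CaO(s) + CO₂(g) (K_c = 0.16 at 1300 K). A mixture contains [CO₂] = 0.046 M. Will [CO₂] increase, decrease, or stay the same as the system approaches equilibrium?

(CaCO₃, CaO are pure solids — omitted from Q_c.)
Q_c = [CO₂] = 0.046
Q_c = 0.046 < K_c = 0.16: net forward reaction.
CO₂ is a product, so it increases.

increase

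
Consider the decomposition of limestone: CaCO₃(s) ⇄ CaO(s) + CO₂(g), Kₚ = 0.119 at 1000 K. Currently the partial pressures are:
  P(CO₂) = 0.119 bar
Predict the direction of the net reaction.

(CaCO₃, CaO are pure solids — omitted from Qₚ.)
Qₚ = P(CO₂) = 0.119
Qₚ = 0.119 = Kₚ, so the system is already at equilibrium.

no net change (already at equilibrium)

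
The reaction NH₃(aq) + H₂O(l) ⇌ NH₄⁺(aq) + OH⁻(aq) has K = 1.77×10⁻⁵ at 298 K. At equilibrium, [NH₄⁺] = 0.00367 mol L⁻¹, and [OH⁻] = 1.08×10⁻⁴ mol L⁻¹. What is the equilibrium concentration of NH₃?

[NH₃] = 0.0224 mol L⁻¹

(H₂O is a pure liquid — omitted from K.)
At equilibrium, K = [NH₄⁺]·[OH⁻] / [NH₃] = 1.77×10⁻⁵.
(0.00367)·(1.08×10⁻⁴) / ([NH₃]) = 1.77×10⁻⁵
[NH₃] = 0.0224 mol L⁻¹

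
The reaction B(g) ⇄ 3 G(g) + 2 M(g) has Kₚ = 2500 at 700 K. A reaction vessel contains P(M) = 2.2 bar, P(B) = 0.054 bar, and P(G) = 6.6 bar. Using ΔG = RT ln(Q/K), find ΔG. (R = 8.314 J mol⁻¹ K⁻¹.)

Qₚ = P(G)³·P(M)² / P(B) = (6.6)³·(2.2)² / (0.054) = 25800
ΔG = RT ln(Qₚ/Kₚ) = (8.314 J mol⁻¹ K⁻¹)(700 K) × ln(25800/2500)
   = (5.820 kJ/mol)(2.334) = 13.6 kJ/mol
ΔG > 0, so the forward reaction is non-spontaneous (proceeds in reverse).

ΔG = 13.6 kJ/mol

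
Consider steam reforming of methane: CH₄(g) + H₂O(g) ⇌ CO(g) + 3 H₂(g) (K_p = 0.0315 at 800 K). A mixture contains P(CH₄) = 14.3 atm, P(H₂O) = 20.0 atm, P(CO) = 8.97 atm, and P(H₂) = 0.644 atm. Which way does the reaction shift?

Q_p = P(CO)·P(H₂)³ / (P(CH₄)·P(H₂O)) = (8.97)·(0.644)³ / ((14.3)·(20.0)) = 0.00838
Q_p = 0.00838 < K_p = 0.0315, so the forward reaction proceeds.

toward products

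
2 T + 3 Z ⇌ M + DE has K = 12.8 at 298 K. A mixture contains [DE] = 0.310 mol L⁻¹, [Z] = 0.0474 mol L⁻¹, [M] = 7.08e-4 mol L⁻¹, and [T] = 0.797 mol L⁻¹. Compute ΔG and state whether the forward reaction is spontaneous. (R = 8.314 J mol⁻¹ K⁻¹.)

Q = [M]·[DE] / ([T]²·[Z]³) = (7.08e-4)·(0.310) / ((0.797)²·(0.0474)³) = 3.24
ΔG = RT ln(Q/K) = (8.314 J mol⁻¹ K⁻¹)(298 K) × ln(3.24/12.8)
   = (2.478 kJ/mol)(-1.374) = -3.40 kJ/mol
ΔG < 0, so the forward reaction is spontaneous (proceeds forward).

ΔG = -3.40 kJ/mol; the forward reaction is spontaneous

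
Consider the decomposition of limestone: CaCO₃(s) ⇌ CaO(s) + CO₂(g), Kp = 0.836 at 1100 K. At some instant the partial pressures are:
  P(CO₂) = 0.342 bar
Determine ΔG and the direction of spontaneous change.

(CaCO₃, CaO are pure solids — omitted from Qp.)
Qp = P(CO₂) = 0.342
ΔG = RT ln(Qp/Kp) = (8.314 J mol⁻¹ K⁻¹)(1100 K) × ln(0.342/0.836)
   = (9.145 kJ/mol)(-0.8938) = -8.17 kJ/mol
ΔG < 0, so the forward reaction is spontaneous (proceeds forward).

ΔG = -8.17 kJ/mol; the forward reaction is spontaneous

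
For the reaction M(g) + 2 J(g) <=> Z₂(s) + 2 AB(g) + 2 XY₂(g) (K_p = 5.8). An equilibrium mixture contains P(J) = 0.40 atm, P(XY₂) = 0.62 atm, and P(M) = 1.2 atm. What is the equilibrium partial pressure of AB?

(Z₂ is a pure solid — omitted from K_p.)
At equilibrium, K_p = P(AB)²·P(XY₂)² / (P(M)·P(J)²) = 5.8.
(P(AB))²·(0.62)² / ((1.2)·(0.40)²) = 5.8
P(AB)² = 2.90 ⇒ P(AB) = 1.7 atm

P(AB) = 1.7 atm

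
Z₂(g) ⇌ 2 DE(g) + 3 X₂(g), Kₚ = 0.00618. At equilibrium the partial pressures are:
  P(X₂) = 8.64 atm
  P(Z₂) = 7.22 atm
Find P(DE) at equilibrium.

P(DE) = 0.00832 atm

At equilibrium, Kₚ = P(DE)²·P(X₂)³ / P(Z₂) = 0.00618.
(P(DE))²·(8.64)³ / (7.22) = 0.00618
P(DE)² = 6.92×10⁻⁵ ⇒ P(DE) = 0.00832 atm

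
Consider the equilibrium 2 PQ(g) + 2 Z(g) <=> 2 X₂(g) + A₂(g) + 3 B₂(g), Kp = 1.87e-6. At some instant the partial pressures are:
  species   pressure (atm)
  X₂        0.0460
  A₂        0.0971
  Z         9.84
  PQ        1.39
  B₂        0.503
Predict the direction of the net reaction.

Qp = P(X₂)²·P(A₂)·P(B₂)³ / (P(PQ)²·P(Z)²) = (0.0460)²·(0.0971)·(0.503)³ / ((1.39)²·(9.84)²) = 1.40e-7
Qp = 1.40e-7 < Kp = 1.87e-6, so the forward reaction proceeds.

toward products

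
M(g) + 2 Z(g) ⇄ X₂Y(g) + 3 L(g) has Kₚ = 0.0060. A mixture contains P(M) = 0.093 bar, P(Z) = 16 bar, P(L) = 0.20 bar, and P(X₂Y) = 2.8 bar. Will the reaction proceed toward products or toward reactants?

Qₚ = P(X₂Y)·P(L)³ / (P(M)·P(Z)²) = (2.8)·(0.20)³ / ((0.093)·(16)²) = 9.4e-4
Qₚ = 9.4e-4 < Kₚ = 0.0060, so the forward reaction proceeds.

in the forward direction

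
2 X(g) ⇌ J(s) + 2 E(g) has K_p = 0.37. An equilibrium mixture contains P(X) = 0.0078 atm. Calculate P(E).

(J is a pure solid — omitted from K_p.)
At equilibrium, K_p = P(E)² / P(X)² = 0.37.
(P(E))² / (0.0078)² = 0.37
P(E)² = 2.25×10⁻⁵ ⇒ P(E) = 0.0047 atm

P(E) = 0.0047 atm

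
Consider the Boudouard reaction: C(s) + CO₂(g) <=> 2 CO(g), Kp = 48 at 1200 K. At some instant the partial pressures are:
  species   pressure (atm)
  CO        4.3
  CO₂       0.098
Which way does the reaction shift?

(C is a pure solid — omitted from Qp.)
Qp = P(CO)² / P(CO₂) = (4.3)² / (0.098) = 190
Qp = 190 > Kp = 48, so the reverse reaction proceeds.

to the left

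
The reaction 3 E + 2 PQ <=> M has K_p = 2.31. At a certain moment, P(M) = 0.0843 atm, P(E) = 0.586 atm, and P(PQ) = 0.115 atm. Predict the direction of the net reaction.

reverse (toward reactants)

Q_p = P(M) / (P(E)³·P(PQ)²) = (0.0843) / ((0.586)³·(0.115)²) = 31.7
Q_p = 31.7 > K_p = 2.31, so the reverse reaction proceeds.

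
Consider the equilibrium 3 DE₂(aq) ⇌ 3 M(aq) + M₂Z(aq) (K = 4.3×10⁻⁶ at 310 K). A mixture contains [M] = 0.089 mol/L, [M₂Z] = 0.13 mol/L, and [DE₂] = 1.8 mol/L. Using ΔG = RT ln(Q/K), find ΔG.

ΔG = 3.34 kJ/mol

Q = [M]³·[M₂Z] / [DE₂]³ = (0.089)³·(0.13) / (1.8)³ = 1.57×10⁻⁵
ΔG = RT ln(Q/K) = (8.314 J mol⁻¹ K⁻¹)(310 K) × ln(1.57×10⁻⁵/4.3×10⁻⁶)
   = (2.577 kJ/mol)(1.295) = 3.34 kJ/mol
ΔG > 0, so the forward reaction is non-spontaneous (proceeds in reverse).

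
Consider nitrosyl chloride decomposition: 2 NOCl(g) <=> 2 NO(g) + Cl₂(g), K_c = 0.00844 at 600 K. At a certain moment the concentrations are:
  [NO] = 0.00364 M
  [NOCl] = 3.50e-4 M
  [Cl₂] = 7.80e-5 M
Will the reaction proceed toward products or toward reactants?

no net change (already at equilibrium)

Q_c = [NO]²·[Cl₂] / [NOCl]² = (0.00364)²·(7.80e-5) / (3.50e-4)² = 0.00844
Q_c = 0.00844 = K_c, so the system is already at equilibrium.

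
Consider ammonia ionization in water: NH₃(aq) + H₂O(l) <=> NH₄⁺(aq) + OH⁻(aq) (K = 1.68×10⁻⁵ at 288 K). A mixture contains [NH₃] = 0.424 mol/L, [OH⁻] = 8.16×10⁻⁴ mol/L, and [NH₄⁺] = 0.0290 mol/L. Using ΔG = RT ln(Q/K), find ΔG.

ΔG = 2.87 kJ/mol

(H₂O is a pure liquid — omitted from Q.)
Q = [NH₄⁺]·[OH⁻] / [NH₃] = (0.0290)·(8.16×10⁻⁴) / (0.424) = 5.58×10⁻⁵
ΔG = RT ln(Q/K) = (8.314 J mol⁻¹ K⁻¹)(288 K) × ln(5.58×10⁻⁵/1.68×10⁻⁵)
   = (2.394 kJ/mol)(1.200) = 2.87 kJ/mol
ΔG > 0, so the forward reaction is non-spontaneous (proceeds in reverse).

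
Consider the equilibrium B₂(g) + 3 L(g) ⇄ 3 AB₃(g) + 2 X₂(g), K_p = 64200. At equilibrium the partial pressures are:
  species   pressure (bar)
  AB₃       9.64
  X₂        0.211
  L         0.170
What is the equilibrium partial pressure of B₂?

P(B₂) = 0.126 bar

At equilibrium, K_p = P(AB₃)³·P(X₂)² / (P(B₂)·P(L)³) = 64200.
(9.64)³·(0.211)² / ((P(B₂))·(0.170)³) = 64200
P(B₂) = 0.126 bar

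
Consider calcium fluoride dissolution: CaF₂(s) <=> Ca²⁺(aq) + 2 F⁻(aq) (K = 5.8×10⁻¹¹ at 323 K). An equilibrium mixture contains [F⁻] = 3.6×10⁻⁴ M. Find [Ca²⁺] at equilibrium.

[Ca²⁺] = 4.5×10⁻⁴ M

(CaF₂ is a pure solid — omitted from K.)
At equilibrium, K = [Ca²⁺]·[F⁻]² = 5.8×10⁻¹¹.
([Ca²⁺])·(3.6×10⁻⁴)² = 5.8×10⁻¹¹
[Ca²⁺] = 4.48×10⁻⁴ = 4.5×10⁻⁴ M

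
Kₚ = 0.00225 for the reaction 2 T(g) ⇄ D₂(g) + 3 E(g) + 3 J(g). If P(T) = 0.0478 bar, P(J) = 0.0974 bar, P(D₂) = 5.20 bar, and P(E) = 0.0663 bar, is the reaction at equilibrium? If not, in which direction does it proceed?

Qₚ = P(D₂)·P(E)³·P(J)³ / P(T)² = (5.20)·(0.0663)³·(0.0974)³ / (0.0478)² = 6.13e-4
Qₚ = 6.13e-4 < Kₚ = 0.00225, so the forward reaction proceeds.

forward (toward products)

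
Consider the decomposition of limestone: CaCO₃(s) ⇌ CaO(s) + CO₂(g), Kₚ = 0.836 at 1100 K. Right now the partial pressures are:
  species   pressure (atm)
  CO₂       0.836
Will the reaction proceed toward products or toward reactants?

at equilibrium

(CaCO₃, CaO are pure solids — omitted from Qₚ.)
Qₚ = P(CO₂) = 0.836
Qₚ = 0.836 = Kₚ, so the system is already at equilibrium.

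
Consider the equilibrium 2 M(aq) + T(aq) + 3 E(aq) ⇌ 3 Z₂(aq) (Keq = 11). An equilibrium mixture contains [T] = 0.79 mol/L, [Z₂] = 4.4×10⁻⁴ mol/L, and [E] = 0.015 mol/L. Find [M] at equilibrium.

At equilibrium, Keq = [Z₂]³ / ([M]²·[T]·[E]³) = 11.
(4.4×10⁻⁴)³ / (([M])²·(0.79)·(0.015)³) = 11
[M]² = 2.90×10⁻⁶ ⇒ [M] = 0.0017 mol/L

[M] = 0.0017 mol/L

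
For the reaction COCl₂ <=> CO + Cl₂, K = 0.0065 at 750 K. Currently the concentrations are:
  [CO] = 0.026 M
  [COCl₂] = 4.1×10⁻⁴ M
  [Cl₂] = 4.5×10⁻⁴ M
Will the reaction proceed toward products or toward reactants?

reverse (toward reactants)

Q = [CO]·[Cl₂] / [COCl₂] = (0.026)·(4.5×10⁻⁴) / (4.1×10⁻⁴) = 0.029
Q = 0.029 > K = 0.0065, so the reverse reaction proceeds.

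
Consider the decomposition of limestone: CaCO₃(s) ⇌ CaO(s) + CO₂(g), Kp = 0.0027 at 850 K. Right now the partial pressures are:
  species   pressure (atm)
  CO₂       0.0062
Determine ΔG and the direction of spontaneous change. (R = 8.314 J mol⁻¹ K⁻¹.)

ΔG = 5.87 kJ/mol; the forward reaction is non-spontaneous

(CaCO₃, CaO are pure solids — omitted from Qp.)
Qp = P(CO₂) = 0.00620
ΔG = RT ln(Qp/Kp) = (8.314 J mol⁻¹ K⁻¹)(850 K) × ln(0.00620/0.0027)
   = (7.067 kJ/mol)(0.8313) = 5.87 kJ/mol
ΔG > 0, so the forward reaction is non-spontaneous (proceeds in reverse).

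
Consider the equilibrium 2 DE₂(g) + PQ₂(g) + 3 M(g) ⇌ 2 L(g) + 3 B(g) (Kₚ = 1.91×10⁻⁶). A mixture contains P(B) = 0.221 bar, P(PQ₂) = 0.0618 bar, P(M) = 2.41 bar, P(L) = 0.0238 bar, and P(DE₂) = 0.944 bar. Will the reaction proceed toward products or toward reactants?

in the reverse direction

Qₚ = P(L)²·P(B)³ / (P(DE₂)²·P(PQ₂)·P(M)³) = (0.0238)²·(0.221)³ / ((0.944)²·(0.0618)·(2.41)³) = 7.93×10⁻⁶
Qₚ = 7.93×10⁻⁶ > Kₚ = 1.91×10⁻⁶, so the reverse reaction proceeds.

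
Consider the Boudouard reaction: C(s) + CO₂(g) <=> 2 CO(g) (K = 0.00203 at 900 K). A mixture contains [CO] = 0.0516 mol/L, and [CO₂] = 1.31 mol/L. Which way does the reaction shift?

(C is a pure solid — omitted from Q.)
Q = [CO]² / [CO₂] = (0.0516)² / (1.31) = 0.00203
Q = 0.00203 = K, so the system is already at equilibrium.

neither direction; the system is at equilibrium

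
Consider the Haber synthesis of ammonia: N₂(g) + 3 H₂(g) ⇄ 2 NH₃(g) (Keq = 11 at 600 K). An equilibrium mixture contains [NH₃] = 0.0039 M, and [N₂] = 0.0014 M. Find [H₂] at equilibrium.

[H₂] = 0.10 M

At equilibrium, Keq = [NH₃]² / ([N₂]·[H₂]³) = 11.
(0.0039)² / ((0.0014)·([H₂])³) = 11
[H₂]³ = 9.88×10⁻⁴ ⇒ [H₂] = 0.10 M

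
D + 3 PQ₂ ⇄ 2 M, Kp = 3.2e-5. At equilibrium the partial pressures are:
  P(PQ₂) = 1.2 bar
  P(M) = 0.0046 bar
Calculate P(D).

At equilibrium, Kp = P(M)² / (P(D)·P(PQ₂)³) = 3.2e-5.
(0.0046)² / ((P(D))·(1.2)³) = 3.2e-5
P(D) = 0.383 = 0.38 bar

P(D) = 0.38 bar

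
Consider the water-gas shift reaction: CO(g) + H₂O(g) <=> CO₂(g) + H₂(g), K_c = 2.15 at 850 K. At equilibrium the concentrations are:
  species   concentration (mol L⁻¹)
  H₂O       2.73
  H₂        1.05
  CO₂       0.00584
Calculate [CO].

At equilibrium, K_c = [CO₂]·[H₂] / ([CO]·[H₂O]) = 2.15.
(0.00584)·(1.05) / (([CO])·(2.73)) = 2.15
[CO] = 0.00104 mol L⁻¹

[CO] = 0.00104 mol L⁻¹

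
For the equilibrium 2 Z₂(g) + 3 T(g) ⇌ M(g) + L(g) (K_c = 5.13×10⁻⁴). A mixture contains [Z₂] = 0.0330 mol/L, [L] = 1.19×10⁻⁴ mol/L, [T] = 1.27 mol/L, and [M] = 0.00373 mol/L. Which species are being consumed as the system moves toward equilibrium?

Q_c = [M]·[L] / ([Z₂]²·[T]³) = (0.00373)·(1.19×10⁻⁴) / ((0.0330)²·(1.27)³) = 1.99×10⁻⁴
Q_c = 1.99×10⁻⁴ < K_c = 5.13×10⁻⁴: net forward reaction.

Z₂, T (reactants)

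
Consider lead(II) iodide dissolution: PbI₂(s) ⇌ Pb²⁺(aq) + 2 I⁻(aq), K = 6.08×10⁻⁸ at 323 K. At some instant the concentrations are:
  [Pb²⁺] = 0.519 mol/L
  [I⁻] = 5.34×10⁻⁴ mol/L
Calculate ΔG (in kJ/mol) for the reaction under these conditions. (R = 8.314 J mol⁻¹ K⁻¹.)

ΔG = 2.39 kJ/mol

(PbI₂ is a pure solid — omitted from Q.)
Q = [Pb²⁺]·[I⁻]² = (0.519)·(5.34×10⁻⁴)² = 1.48×10⁻⁷
ΔG = RT ln(Q/K) = (8.314 J mol⁻¹ K⁻¹)(323 K) × ln(1.48×10⁻⁷/6.08×10⁻⁸)
   = (2.685 kJ/mol)(0.8896) = 2.39 kJ/mol
ΔG > 0, so the forward reaction is non-spontaneous (proceeds in reverse).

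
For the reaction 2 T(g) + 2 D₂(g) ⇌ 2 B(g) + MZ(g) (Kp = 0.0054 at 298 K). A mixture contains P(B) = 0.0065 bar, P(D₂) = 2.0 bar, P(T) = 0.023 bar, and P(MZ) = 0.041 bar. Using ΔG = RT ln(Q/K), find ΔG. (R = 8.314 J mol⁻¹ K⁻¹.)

Qp = P(B)²·P(MZ) / (P(T)²·P(D₂)²) = (0.0065)²·(0.041) / ((0.023)²·(2.0)²) = 8.19e-4
ΔG = RT ln(Qp/Kp) = (8.314 J mol⁻¹ K⁻¹)(298 K) × ln(8.19e-4/0.0054)
   = (2.478 kJ/mol)(-1.886) = -4.67 kJ/mol
ΔG < 0, so the forward reaction is spontaneous (proceeds forward).

ΔG = -4.67 kJ/mol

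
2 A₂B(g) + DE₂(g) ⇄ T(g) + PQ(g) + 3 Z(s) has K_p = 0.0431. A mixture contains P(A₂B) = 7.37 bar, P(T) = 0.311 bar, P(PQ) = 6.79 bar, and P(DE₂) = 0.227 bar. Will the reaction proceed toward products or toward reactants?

(Z is a pure solid — omitted from Q_p.)
Q_p = P(T)·P(PQ) / (P(A₂B)²·P(DE₂)) = (0.311)·(6.79) / ((7.37)²·(0.227)) = 0.171
Q_p = 0.171 > K_p = 0.0431, so the reverse reaction proceeds.

toward reactants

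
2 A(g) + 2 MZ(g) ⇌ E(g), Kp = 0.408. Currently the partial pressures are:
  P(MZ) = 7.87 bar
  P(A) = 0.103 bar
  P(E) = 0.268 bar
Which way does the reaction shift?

Qp = P(E) / (P(A)²·P(MZ)²) = (0.268) / ((0.103)²·(7.87)²) = 0.408
Qp = 0.408 = Kp, so the system is already at equilibrium.

at equilibrium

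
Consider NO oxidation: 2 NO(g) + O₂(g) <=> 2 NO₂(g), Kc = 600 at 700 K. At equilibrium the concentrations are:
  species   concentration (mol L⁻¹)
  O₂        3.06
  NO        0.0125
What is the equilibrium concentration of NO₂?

[NO₂] = 0.536 mol L⁻¹

At equilibrium, Kc = [NO₂]² / ([NO]²·[O₂]) = 600.
([NO₂])² / ((0.0125)²·(3.06)) = 600
[NO₂]² = 0.287 ⇒ [NO₂] = 0.536 mol L⁻¹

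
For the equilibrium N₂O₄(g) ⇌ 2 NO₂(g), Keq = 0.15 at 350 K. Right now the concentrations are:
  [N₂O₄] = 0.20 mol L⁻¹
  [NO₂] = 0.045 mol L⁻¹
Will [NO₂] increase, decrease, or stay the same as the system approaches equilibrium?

increase

Q = [NO₂]² / [N₂O₄] = (0.045)² / (0.20) = 0.010
Q = 0.010 < Keq = 0.15: net forward reaction.
NO₂ is a product, so it increases.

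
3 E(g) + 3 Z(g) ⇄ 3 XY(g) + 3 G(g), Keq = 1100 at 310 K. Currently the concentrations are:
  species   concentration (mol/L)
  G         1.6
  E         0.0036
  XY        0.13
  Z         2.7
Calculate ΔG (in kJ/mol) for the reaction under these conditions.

ΔG = 5.64 kJ/mol

Q = [XY]³·[G]³ / ([E]³·[Z]³) = (0.13)³·(1.6)³ / ((0.0036)³·(2.7)³) = 9800
ΔG = RT ln(Q/Keq) = (8.314 J mol⁻¹ K⁻¹)(310 K) × ln(9800/1100)
   = (2.577 kJ/mol)(2.187) = 5.64 kJ/mol
ΔG > 0, so the forward reaction is non-spontaneous (proceeds in reverse).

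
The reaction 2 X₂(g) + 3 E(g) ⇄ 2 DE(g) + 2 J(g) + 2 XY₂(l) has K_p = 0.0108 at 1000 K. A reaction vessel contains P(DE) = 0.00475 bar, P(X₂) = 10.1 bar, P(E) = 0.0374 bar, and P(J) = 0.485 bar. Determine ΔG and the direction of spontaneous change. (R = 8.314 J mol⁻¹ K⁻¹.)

(XY₂ is a pure liquid — omitted from Q_p.)
Q_p = P(DE)²·P(J)² / (P(X₂)²·P(E)³) = (0.00475)²·(0.485)² / ((10.1)²·(0.0374)³) = 9.95×10⁻⁴
ΔG = RT ln(Q_p/K_p) = (8.314 J mol⁻¹ K⁻¹)(1000 K) × ln(9.95×10⁻⁴/0.0108)
   = (8.314 kJ/mol)(-2.385) = -19.8 kJ/mol
ΔG < 0, so the forward reaction is spontaneous (proceeds forward).

ΔG = -19.8 kJ/mol; the forward reaction is spontaneous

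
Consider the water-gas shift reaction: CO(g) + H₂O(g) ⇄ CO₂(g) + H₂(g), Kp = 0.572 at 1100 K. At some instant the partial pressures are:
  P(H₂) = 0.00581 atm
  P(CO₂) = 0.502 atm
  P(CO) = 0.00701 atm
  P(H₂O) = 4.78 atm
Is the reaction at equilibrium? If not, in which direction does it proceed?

Qp = P(CO₂)·P(H₂) / (P(CO)·P(H₂O)) = (0.502)·(0.00581) / ((0.00701)·(4.78)) = 0.0870
Qp = 0.0870 < Kp = 0.572, so the forward reaction proceeds.

in the forward direction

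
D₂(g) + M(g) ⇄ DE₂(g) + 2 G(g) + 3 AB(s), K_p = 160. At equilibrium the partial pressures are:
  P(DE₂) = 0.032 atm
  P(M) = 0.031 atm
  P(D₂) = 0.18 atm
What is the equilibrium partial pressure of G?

(AB is a pure solid — omitted from K_p.)
At equilibrium, K_p = P(DE₂)·P(G)² / (P(D₂)·P(M)) = 160.
(0.032)·(P(G))² / ((0.18)·(0.031)) = 160
P(G)² = 27.9 ⇒ P(G) = 5.3 atm

P(G) = 5.3 atm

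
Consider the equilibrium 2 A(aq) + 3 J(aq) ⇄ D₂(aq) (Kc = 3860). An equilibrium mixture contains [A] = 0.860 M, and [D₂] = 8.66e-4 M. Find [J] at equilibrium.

[J] = 0.00672 M

At equilibrium, Kc = [D₂] / ([A]²·[J]³) = 3860.
(8.66e-4) / ((0.860)²·([J])³) = 3860
[J]³ = 3.03e-7 ⇒ [J] = 0.00672 M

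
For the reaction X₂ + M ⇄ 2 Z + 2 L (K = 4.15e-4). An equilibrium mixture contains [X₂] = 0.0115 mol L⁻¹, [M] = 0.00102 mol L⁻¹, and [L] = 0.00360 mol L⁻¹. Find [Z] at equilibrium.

[Z] = 0.0194 mol L⁻¹

At equilibrium, K = [Z]²·[L]² / ([X₂]·[M]) = 4.15e-4.
([Z])²·(0.00360)² / ((0.0115)·(0.00102)) = 4.15e-4
[Z]² = 3.76e-4 ⇒ [Z] = 0.0194 mol L⁻¹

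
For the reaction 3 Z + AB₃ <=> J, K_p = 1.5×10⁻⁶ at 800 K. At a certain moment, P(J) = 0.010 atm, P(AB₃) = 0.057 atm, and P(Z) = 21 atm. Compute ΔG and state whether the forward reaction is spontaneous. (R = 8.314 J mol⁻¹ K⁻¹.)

Q_p = P(J) / (P(Z)³·P(AB₃)) = (0.010) / ((21)³·(0.057)) = 1.89×10⁻⁵
ΔG = RT ln(Q_p/K_p) = (8.314 J mol⁻¹ K⁻¹)(800 K) × ln(1.89×10⁻⁵/1.5×10⁻⁶)
   = (6.651 kJ/mol)(2.534) = 16.9 kJ/mol
ΔG > 0, so the forward reaction is non-spontaneous (proceeds in reverse).

ΔG = 16.9 kJ/mol; the forward reaction is non-spontaneous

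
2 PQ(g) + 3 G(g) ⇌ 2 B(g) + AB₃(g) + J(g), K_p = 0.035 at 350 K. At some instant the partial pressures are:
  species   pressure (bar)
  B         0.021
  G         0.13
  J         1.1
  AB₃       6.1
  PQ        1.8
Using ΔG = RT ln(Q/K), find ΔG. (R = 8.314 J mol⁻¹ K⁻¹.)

Q_p = P(B)²·P(AB₃)·P(J) / (P(PQ)²·P(G)³) = (0.021)²·(6.1)·(1.1) / ((1.8)²·(0.13)³) = 0.416
ΔG = RT ln(Q_p/K_p) = (8.314 J mol⁻¹ K⁻¹)(350 K) × ln(0.416/0.035)
   = (2.910 kJ/mol)(2.475) = 7.20 kJ/mol
ΔG > 0, so the forward reaction is non-spontaneous (proceeds in reverse).

ΔG = 7.20 kJ/mol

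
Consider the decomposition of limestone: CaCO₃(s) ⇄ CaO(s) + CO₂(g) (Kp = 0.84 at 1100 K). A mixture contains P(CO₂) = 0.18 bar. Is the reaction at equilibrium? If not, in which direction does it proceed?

forward (toward products)

(CaCO₃, CaO are pure solids — omitted from Qp.)
Qp = P(CO₂) = 0.18
Qp = 0.18 < Kp = 0.84, so the forward reaction proceeds.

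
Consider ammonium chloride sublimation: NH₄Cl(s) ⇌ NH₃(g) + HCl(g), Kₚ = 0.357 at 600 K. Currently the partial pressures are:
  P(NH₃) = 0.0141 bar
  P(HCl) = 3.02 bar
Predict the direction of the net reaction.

(NH₄Cl is a pure solid — omitted from Qₚ.)
Qₚ = P(NH₃)·P(HCl) = (0.0141)·(3.02) = 0.0426
Qₚ = 0.0426 < Kₚ = 0.357, so the forward reaction proceeds.

in the forward direction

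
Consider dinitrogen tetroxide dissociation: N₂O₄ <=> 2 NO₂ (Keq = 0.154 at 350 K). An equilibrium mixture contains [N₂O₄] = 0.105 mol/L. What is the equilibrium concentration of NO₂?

[NO₂] = 0.127 mol/L

At equilibrium, Keq = [NO₂]² / [N₂O₄] = 0.154.
([NO₂])² / (0.105) = 0.154
[NO₂]² = 0.0162 ⇒ [NO₂] = 0.127 mol/L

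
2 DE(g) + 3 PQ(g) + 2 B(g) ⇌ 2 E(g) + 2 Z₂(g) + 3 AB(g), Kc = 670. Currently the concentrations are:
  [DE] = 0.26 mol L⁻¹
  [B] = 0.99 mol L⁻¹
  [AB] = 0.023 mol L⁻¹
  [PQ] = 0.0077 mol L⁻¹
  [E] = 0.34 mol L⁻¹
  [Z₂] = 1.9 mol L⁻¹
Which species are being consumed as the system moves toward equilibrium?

Qc = [E]²·[Z₂]²·[AB]³ / ([DE]²·[PQ]³·[B]²) = (0.34)²·(1.9)²·(0.023)³ / ((0.26)²·(0.0077)³·(0.99)²) = 170
Qc = 170 < Kc = 670: net forward reaction.

DE, PQ, B (reactants)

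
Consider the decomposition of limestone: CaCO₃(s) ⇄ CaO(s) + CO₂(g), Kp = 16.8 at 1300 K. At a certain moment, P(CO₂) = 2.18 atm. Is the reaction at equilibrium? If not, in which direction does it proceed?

in the forward direction

(CaCO₃, CaO are pure solids — omitted from Qp.)
Qp = P(CO₂) = 2.18
Qp = 2.18 < Kp = 16.8, so the forward reaction proceeds.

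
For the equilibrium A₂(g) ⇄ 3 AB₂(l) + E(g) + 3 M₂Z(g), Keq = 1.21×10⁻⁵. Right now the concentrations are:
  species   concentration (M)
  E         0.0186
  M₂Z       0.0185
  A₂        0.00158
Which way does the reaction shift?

reverse (toward reactants)

(AB₂ is a pure liquid — omitted from Q.)
Q = [E]·[M₂Z]³ / [A₂] = (0.0186)·(0.0185)³ / (0.00158) = 7.45×10⁻⁵
Q = 7.45×10⁻⁵ > Keq = 1.21×10⁻⁵, so the reverse reaction proceeds.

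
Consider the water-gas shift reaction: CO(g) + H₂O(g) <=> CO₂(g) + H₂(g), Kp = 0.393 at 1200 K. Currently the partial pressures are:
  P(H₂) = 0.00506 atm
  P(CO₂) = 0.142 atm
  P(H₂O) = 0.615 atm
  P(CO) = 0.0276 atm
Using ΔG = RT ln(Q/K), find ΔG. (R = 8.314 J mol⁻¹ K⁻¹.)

Qp = P(CO₂)·P(H₂) / (P(CO)·P(H₂O)) = (0.142)·(0.00506) / ((0.0276)·(0.615)) = 0.0423
ΔG = RT ln(Qp/Kp) = (8.314 J mol⁻¹ K⁻¹)(1200 K) × ln(0.0423/0.393)
   = (9.977 kJ/mol)(-2.229) = -22.2 kJ/mol
ΔG < 0, so the forward reaction is spontaneous (proceeds forward).

ΔG = -22.2 kJ/mol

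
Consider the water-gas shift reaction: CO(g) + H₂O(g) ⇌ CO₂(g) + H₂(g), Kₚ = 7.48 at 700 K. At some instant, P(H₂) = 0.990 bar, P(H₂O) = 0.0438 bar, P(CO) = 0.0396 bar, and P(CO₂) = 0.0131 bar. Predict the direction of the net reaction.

at equilibrium

Qₚ = P(CO₂)·P(H₂) / (P(CO)·P(H₂O)) = (0.0131)·(0.990) / ((0.0396)·(0.0438)) = 7.48
Qₚ = 7.48 = Kₚ, so the system is already at equilibrium.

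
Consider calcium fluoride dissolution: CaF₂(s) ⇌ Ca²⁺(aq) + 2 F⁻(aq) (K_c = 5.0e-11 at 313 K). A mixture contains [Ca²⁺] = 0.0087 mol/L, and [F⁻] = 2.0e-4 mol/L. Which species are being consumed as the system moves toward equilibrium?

(CaF₂ is a pure solid — omitted from Q_c.)
Q_c = [Ca²⁺]·[F⁻]² = (0.0087)·(2.0e-4)² = 3.5e-10
Q_c = 3.5e-10 > K_c = 5.0e-11: net reverse reaction.

Ca²⁺, F⁻ (products)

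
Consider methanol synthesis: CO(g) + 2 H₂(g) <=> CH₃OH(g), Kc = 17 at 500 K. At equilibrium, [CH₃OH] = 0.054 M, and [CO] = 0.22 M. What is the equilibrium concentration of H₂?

[H₂] = 0.12 M

At equilibrium, Kc = [CH₃OH] / ([CO]·[H₂]²) = 17.
(0.054) / ((0.22)·([H₂])²) = 17
[H₂]² = 0.0144 ⇒ [H₂] = 0.12 M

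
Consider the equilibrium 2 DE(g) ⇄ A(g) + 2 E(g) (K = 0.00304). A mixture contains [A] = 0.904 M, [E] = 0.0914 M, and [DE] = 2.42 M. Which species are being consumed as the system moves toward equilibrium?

DE (reactants)

Q = [A]·[E]² / [DE]² = (0.904)·(0.0914)² / (2.42)² = 0.00129
Q = 0.00129 < K = 0.00304: net forward reaction.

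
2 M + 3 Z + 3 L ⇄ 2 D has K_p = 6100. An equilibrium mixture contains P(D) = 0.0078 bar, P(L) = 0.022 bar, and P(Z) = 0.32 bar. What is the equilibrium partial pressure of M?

P(M) = 0.17 bar

At equilibrium, K_p = P(D)² / (P(M)²·P(Z)³·P(L)³) = 6100.
(0.0078)² / ((P(M))²·(0.32)³·(0.022)³) = 6100
P(M)² = 0.0286 ⇒ P(M) = 0.17 bar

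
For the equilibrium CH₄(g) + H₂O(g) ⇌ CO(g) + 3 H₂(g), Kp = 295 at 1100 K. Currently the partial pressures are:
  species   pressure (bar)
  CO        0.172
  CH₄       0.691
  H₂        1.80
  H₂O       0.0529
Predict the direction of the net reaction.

Qp = P(CO)·P(H₂)³ / (P(CH₄)·P(H₂O)) = (0.172)·(1.80)³ / ((0.691)·(0.0529)) = 27.4
Qp = 27.4 < Kp = 295, so the forward reaction proceeds.

forward (toward products)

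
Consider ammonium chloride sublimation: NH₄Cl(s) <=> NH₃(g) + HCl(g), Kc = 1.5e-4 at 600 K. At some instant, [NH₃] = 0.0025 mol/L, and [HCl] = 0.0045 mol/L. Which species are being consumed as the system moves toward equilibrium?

(NH₄Cl is a pure solid — omitted from Qc.)
Qc = [NH₃]·[HCl] = (0.0025)·(0.0045) = 1.1e-5
Qc = 1.1e-5 < Kc = 1.5e-4: net forward reaction.

NH₄Cl (reactants)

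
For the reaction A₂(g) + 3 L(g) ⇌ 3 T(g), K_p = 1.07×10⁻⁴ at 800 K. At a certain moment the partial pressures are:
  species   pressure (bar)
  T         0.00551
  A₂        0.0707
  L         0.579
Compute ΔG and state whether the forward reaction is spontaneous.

Q_p = P(T)³ / (P(A₂)·P(L)³) = (0.00551)³ / ((0.0707)·(0.579)³) = 1.22×10⁻⁵
ΔG = RT ln(Q_p/K_p) = (8.314 J mol⁻¹ K⁻¹)(800 K) × ln(1.22×10⁻⁵/1.07×10⁻⁴)
   = (6.651 kJ/mol)(-2.171) = -14.4 kJ/mol
ΔG < 0, so the forward reaction is spontaneous (proceeds forward).

ΔG = -14.4 kJ/mol; the forward reaction is spontaneous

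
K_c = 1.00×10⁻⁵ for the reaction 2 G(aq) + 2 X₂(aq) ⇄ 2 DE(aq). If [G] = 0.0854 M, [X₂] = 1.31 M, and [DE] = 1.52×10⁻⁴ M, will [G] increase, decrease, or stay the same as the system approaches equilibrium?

Q_c = [DE]² / ([G]²·[X₂]²) = (1.52×10⁻⁴)² / ((0.0854)²·(1.31)²) = 1.85×10⁻⁶
Q_c = 1.85×10⁻⁶ < K_c = 1.00×10⁻⁵: net forward reaction.
G is a reactant, so it decreases.

decrease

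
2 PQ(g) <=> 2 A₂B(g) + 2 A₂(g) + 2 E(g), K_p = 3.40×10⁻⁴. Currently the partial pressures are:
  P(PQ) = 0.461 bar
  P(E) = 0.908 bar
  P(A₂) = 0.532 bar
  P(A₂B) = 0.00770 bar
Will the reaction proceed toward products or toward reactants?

Q_p = P(A₂B)²·P(A₂)²·P(E)² / P(PQ)² = (0.00770)²·(0.532)²·(0.908)² / (0.461)² = 6.51×10⁻⁵
Q_p = 6.51×10⁻⁵ < K_p = 3.40×10⁻⁴, so the forward reaction proceeds.

forward (toward products)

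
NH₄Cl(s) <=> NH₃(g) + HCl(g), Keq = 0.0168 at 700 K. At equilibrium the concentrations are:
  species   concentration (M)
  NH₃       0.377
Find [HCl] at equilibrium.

[HCl] = 0.0446 M

(NH₄Cl is a pure solid — omitted from Keq.)
At equilibrium, Keq = [NH₃]·[HCl] = 0.0168.
(0.377)·([HCl]) = 0.0168
[HCl] = 0.0446 M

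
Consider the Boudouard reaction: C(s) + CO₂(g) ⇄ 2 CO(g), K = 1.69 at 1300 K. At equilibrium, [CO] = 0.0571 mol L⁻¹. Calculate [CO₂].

(C is a pure solid — omitted from K.)
At equilibrium, K = [CO]² / [CO₂] = 1.69.
(0.0571)² / ([CO₂]) = 1.69
[CO₂] = 0.00193 mol L⁻¹

[CO₂] = 0.00193 mol L⁻¹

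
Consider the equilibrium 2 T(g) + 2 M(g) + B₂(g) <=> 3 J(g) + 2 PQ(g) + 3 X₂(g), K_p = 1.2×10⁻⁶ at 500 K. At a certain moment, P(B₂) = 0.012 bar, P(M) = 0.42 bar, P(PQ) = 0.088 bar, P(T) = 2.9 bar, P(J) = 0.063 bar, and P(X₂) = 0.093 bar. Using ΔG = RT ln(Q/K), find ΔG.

Q_p = P(J)³·P(PQ)²·P(X₂)³ / (P(T)²·P(M)²·P(B₂)) = (0.063)³·(0.088)²·(0.093)³ / ((2.9)²·(0.42)²·(0.012)) = 8.75×10⁻⁸
ΔG = RT ln(Q_p/K_p) = (8.314 J mol⁻¹ K⁻¹)(500 K) × ln(8.75×10⁻⁸/1.2×10⁻⁶)
   = (4.157 kJ/mol)(-2.618) = -10.9 kJ/mol
ΔG < 0, so the forward reaction is spontaneous (proceeds forward).

ΔG = -10.9 kJ/mol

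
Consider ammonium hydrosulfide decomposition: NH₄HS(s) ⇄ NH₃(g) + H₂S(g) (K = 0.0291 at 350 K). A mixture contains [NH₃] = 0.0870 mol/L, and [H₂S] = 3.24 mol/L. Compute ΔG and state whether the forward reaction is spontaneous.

(NH₄HS is a pure solid — omitted from Q.)
Q = [NH₃]·[H₂S] = (0.0870)·(3.24) = 0.282
ΔG = RT ln(Q/K) = (8.314 J mol⁻¹ K⁻¹)(350 K) × ln(0.282/0.0291)
   = (2.910 kJ/mol)(2.271) = 6.61 kJ/mol
ΔG > 0, so the forward reaction is non-spontaneous (proceeds in reverse).

ΔG = 6.61 kJ/mol; the forward reaction is non-spontaneous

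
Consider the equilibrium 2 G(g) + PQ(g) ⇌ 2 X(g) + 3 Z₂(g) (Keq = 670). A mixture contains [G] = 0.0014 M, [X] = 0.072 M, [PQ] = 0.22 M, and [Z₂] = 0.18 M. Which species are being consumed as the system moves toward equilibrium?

G, PQ (reactants)

Q = [X]²·[Z₂]³ / ([G]²·[PQ]) = (0.072)²·(0.18)³ / ((0.0014)²·(0.22)) = 70
Q = 70 < Keq = 670: net forward reaction.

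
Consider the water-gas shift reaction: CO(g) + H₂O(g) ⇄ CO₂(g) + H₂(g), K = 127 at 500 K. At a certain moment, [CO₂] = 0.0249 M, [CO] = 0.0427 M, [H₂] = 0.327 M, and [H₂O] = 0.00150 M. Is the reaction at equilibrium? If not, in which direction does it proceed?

Q = [CO₂]·[H₂] / ([CO]·[H₂O]) = (0.0249)·(0.327) / ((0.0427)·(0.00150)) = 127
Q = 127 = K, so the system is already at equilibrium.

at equilibrium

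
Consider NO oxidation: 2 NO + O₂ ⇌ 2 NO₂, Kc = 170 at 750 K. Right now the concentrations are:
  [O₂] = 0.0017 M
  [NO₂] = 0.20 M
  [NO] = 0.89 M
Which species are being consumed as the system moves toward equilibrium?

NO, O₂ (reactants)

Qc = [NO₂]² / ([NO]²·[O₂]) = (0.20)² / ((0.89)²·(0.0017)) = 30
Qc = 30 < Kc = 170: net forward reaction.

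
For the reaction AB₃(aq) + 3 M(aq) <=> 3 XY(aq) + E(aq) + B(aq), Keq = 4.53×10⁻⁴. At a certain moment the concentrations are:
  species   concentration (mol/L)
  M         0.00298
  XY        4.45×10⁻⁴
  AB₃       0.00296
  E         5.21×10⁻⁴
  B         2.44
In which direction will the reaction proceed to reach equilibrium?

Q = [XY]³·[E]·[B] / ([AB₃]·[M]³) = (4.45×10⁻⁴)³·(5.21×10⁻⁴)·(2.44) / ((0.00296)·(0.00298)³) = 0.00143
Q = 0.00143 > Keq = 4.53×10⁻⁴, so the reverse reaction proceeds.

reverse (toward reactants)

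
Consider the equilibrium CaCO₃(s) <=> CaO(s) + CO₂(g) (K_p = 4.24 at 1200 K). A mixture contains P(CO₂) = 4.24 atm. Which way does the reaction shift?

(CaCO₃, CaO are pure solids — omitted from Q_p.)
Q_p = P(CO₂) = 4.24
Q_p = 4.24 = K_p, so the system is already at equilibrium.

no net change (already at equilibrium)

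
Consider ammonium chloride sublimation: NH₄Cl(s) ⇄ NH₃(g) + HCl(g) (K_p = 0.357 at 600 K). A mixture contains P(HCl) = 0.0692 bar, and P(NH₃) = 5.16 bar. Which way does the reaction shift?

no net change (already at equilibrium)

(NH₄Cl is a pure solid — omitted from Q_p.)
Q_p = P(NH₃)·P(HCl) = (5.16)·(0.0692) = 0.357
Q_p = 0.357 = K_p, so the system is already at equilibrium.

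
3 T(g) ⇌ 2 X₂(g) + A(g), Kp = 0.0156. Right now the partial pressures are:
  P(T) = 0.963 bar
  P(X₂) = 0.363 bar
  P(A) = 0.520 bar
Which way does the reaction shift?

Qp = P(X₂)²·P(A) / P(T)³ = (0.363)²·(0.520) / (0.963)³ = 0.0767
Qp = 0.0767 > Kp = 0.0156, so the reverse reaction proceeds.

reverse (toward reactants)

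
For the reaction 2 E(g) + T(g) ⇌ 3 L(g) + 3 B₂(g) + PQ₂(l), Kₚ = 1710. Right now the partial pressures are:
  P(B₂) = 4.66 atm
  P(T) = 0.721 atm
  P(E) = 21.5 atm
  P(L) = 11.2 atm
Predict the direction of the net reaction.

in the forward direction

(PQ₂ is a pure liquid — omitted from Qₚ.)
Qₚ = P(L)³·P(B₂)³ / (P(E)²·P(T)) = (11.2)³·(4.66)³ / ((21.5)²·(0.721)) = 427
Qₚ = 427 < Kₚ = 1710, so the forward reaction proceeds.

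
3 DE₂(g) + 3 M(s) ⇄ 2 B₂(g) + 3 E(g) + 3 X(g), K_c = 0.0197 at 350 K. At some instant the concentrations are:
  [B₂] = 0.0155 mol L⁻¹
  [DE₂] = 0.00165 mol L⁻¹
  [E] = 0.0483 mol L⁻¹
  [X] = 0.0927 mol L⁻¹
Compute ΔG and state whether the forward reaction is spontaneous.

(M is a pure solid — omitted from Q_c.)
Q_c = [B₂]²·[E]³·[X]³ / [DE₂]³ = (0.0155)²·(0.0483)³·(0.0927)³ / (0.00165)³ = 0.00480
ΔG = RT ln(Q_c/K_c) = (8.314 J mol⁻¹ K⁻¹)(350 K) × ln(0.00480/0.0197)
   = (2.910 kJ/mol)(-1.412) = -4.11 kJ/mol
ΔG < 0, so the forward reaction is spontaneous (proceeds forward).

ΔG = -4.11 kJ/mol; the forward reaction is spontaneous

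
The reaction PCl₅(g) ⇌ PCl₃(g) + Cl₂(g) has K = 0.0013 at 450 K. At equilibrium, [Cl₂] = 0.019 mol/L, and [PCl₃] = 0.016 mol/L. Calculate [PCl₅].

At equilibrium, K = [PCl₃]·[Cl₂] / [PCl₅] = 0.0013.
(0.016)·(0.019) / ([PCl₅]) = 0.0013
[PCl₅] = 0.234 = 0.23 mol/L

[PCl₅] = 0.23 mol/L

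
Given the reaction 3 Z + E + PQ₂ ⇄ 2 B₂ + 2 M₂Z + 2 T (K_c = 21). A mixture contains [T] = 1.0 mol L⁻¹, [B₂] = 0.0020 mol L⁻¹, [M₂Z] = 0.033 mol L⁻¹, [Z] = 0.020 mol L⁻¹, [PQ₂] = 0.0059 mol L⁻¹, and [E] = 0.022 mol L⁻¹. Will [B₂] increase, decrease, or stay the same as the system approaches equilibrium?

Q_c = [B₂]²·[M₂Z]²·[T]² / ([Z]³·[E]·[PQ₂]) = (0.0020)²·(0.033)²·(1.0)² / ((0.020)³·(0.022)·(0.0059)) = 4.2
Q_c = 4.2 < K_c = 21: net forward reaction.
B₂ is a product, so it increases.

increase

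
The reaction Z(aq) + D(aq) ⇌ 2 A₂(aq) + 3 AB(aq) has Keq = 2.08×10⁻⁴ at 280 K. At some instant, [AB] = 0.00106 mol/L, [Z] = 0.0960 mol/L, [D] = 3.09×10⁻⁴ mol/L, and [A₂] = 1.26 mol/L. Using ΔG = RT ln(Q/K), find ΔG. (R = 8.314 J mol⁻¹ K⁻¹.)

Q = [A₂]²·[AB]³ / ([Z]·[D]) = (1.26)²·(0.00106)³ / ((0.0960)·(3.09×10⁻⁴)) = 6.37×10⁻⁵
ΔG = RT ln(Q/Keq) = (8.314 J mol⁻¹ K⁻¹)(280 K) × ln(6.37×10⁻⁵/2.08×10⁻⁴)
   = (2.328 kJ/mol)(-1.183) = -2.75 kJ/mol
ΔG < 0, so the forward reaction is spontaneous (proceeds forward).

ΔG = -2.75 kJ/mol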